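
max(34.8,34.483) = 34.8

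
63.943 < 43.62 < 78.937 False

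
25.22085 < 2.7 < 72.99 False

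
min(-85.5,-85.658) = -85.658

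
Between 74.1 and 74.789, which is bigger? 74.789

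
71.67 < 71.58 False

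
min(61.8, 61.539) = 61.539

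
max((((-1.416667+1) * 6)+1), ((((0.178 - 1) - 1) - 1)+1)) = -1.500002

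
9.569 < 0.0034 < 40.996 False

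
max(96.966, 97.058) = 97.058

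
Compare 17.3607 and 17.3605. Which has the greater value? 17.3607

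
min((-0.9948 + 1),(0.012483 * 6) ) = 0.0052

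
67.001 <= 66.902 False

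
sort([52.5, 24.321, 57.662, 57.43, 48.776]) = [24.321, 48.776, 52.5, 57.43, 57.662]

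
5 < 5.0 False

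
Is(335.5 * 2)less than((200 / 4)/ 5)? No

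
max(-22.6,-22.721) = -22.6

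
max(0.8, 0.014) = 0.8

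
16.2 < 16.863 True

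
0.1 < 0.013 False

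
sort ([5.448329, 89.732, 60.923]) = [5.448329, 60.923, 89.732]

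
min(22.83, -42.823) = -42.823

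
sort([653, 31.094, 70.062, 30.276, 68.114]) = [30.276, 31.094, 68.114, 70.062, 653]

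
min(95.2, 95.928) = 95.2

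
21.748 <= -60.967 False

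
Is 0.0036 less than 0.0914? Yes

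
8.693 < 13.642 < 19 True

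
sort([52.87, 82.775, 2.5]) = [2.5, 52.87, 82.775]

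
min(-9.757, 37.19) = -9.757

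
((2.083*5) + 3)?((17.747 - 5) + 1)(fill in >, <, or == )<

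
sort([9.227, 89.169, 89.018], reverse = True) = [89.169, 89.018, 9.227]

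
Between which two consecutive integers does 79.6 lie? 79 and 80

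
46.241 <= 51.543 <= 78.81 True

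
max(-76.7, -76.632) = -76.632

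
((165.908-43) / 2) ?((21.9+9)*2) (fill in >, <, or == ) <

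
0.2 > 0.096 True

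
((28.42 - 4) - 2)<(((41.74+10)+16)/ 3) True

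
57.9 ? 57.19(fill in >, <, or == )>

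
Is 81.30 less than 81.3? No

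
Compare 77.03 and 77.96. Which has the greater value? 77.96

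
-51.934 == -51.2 False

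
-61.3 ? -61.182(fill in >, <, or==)<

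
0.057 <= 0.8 True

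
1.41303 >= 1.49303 False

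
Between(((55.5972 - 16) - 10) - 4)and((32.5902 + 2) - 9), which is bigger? (((55.5972 - 16) - 10) - 4)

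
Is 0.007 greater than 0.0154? No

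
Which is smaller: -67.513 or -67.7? -67.7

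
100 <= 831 True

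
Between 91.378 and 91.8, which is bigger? 91.8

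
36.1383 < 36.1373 False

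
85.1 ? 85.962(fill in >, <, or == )<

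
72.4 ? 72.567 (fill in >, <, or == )<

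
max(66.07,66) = 66.07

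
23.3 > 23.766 False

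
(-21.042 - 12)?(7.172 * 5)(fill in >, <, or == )<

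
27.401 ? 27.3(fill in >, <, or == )>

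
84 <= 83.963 False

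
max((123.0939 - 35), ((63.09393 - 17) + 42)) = 88.09393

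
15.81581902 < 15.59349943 False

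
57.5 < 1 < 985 False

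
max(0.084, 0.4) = 0.4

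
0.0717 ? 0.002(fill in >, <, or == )>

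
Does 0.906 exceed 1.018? No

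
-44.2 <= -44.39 False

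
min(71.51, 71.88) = 71.51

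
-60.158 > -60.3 True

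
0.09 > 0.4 False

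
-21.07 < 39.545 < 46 True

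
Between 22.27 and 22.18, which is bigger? 22.27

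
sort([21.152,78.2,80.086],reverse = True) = [80.086,78.2,21.152]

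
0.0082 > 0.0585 False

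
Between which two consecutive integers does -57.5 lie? -58 and -57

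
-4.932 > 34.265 False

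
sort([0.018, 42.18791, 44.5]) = [0.018, 42.18791, 44.5]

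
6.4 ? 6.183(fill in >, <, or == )>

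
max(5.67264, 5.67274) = 5.67274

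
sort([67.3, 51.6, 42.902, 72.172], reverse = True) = [72.172, 67.3, 51.6, 42.902]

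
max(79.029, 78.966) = 79.029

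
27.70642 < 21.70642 False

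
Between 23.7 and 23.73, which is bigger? 23.73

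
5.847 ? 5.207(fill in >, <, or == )>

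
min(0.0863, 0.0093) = 0.0093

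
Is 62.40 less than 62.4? No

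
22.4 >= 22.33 True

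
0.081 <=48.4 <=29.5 False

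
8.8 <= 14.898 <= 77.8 True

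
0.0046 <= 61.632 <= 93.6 True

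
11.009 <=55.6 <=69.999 True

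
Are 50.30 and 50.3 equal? Yes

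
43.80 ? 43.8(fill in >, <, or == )==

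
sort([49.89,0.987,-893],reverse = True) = [49.89,0.987,-893]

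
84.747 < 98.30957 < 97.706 False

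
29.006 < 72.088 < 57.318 False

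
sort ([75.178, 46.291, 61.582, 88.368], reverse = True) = [88.368, 75.178, 61.582, 46.291]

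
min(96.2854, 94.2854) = 94.2854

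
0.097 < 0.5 True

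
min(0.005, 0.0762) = 0.005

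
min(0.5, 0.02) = 0.02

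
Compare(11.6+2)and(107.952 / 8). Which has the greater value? (11.6+2)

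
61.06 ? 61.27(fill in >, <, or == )<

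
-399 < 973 True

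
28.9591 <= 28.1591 False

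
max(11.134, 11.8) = 11.8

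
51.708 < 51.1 False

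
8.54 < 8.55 True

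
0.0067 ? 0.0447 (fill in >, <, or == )<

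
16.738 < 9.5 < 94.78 False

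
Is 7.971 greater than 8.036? No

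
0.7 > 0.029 True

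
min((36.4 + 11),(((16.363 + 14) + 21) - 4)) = 47.363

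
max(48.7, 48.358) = 48.7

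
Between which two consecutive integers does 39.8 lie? 39 and 40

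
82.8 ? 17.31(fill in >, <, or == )>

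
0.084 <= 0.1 True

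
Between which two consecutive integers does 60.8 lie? 60 and 61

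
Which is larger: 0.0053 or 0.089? 0.089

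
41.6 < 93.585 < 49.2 False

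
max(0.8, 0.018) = 0.8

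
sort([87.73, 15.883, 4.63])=[4.63, 15.883, 87.73]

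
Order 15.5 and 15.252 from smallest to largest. 15.252,15.5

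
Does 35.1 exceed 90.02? No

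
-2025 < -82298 False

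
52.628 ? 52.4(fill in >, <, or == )>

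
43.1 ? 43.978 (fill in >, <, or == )<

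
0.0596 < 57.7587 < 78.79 True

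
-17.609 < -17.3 True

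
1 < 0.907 False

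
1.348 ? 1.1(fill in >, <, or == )>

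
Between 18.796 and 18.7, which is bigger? 18.796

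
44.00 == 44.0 True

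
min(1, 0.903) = 0.903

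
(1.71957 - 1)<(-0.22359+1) True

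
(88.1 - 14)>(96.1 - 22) False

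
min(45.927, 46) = 45.927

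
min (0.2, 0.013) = 0.013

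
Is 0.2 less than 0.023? No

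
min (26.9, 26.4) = 26.4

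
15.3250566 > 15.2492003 True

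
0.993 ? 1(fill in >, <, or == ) <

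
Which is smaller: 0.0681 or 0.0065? 0.0065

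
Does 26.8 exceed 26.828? No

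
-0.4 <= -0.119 True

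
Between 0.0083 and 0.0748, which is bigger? 0.0748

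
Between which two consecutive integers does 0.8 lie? 0 and 1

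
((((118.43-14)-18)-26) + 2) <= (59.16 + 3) False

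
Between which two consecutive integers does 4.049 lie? 4 and 5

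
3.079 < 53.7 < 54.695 True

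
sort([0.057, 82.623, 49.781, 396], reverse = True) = [396, 82.623, 49.781, 0.057]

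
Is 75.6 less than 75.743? Yes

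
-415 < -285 True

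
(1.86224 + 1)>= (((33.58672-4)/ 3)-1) False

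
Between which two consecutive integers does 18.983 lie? 18 and 19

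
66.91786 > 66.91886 False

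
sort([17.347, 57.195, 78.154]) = [17.347, 57.195, 78.154]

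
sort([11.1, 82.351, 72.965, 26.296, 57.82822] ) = [11.1, 26.296, 57.82822, 72.965, 82.351]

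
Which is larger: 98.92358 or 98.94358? 98.94358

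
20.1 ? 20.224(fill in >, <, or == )<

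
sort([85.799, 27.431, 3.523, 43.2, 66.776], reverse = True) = [85.799, 66.776, 43.2, 27.431, 3.523]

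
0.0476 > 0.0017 True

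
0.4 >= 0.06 True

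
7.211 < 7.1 False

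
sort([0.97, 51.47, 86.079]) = [0.97, 51.47, 86.079]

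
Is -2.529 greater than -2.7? Yes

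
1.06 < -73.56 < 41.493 False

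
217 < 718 True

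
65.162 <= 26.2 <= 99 False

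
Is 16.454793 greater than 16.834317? No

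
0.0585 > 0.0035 True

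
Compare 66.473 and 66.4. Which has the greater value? 66.473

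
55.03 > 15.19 True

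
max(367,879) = 879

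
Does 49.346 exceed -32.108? Yes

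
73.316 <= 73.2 False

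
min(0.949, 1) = 0.949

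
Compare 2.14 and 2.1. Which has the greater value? 2.14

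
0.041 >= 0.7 False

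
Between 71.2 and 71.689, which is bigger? 71.689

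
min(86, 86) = 86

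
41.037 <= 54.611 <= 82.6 True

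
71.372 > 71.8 False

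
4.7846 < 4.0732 False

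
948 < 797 False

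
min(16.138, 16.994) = 16.138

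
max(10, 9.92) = 10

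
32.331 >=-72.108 True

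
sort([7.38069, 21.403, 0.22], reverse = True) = [21.403, 7.38069, 0.22]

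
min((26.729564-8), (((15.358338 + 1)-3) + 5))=18.358338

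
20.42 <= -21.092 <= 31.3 False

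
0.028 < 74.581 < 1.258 False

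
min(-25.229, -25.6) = -25.6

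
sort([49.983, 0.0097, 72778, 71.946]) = [0.0097, 49.983, 71.946, 72778]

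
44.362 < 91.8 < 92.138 True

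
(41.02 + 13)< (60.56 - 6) True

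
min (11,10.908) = 10.908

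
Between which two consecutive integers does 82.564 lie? 82 and 83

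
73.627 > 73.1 True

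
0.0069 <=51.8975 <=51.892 False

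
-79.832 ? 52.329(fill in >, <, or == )<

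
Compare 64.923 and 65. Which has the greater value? 65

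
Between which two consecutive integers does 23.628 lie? 23 and 24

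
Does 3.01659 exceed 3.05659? No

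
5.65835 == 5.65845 False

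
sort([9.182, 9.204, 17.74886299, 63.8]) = [9.182, 9.204, 17.74886299, 63.8]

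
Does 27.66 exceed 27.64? Yes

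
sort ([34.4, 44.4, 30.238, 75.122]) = [30.238, 34.4, 44.4, 75.122]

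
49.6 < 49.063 False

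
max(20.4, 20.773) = 20.773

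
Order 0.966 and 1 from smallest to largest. 0.966, 1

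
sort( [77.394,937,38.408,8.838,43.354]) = [8.838,38.408,43.354,77.394,937]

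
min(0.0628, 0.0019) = 0.0019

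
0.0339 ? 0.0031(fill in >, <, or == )>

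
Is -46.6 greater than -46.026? No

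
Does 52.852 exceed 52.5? Yes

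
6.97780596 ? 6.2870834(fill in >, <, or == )>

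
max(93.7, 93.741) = 93.741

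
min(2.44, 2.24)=2.24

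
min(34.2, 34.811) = 34.2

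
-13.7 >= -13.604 False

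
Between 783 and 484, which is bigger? 783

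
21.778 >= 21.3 True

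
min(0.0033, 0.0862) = 0.0033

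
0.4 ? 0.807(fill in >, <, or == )<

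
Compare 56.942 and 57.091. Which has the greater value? 57.091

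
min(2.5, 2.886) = 2.5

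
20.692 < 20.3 False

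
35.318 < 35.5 True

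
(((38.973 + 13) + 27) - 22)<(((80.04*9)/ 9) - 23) True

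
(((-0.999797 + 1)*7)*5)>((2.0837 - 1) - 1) False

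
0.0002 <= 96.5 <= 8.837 False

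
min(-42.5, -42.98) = -42.98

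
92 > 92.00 False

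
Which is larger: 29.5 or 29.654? 29.654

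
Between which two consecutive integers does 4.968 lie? 4 and 5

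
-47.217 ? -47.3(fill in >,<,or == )>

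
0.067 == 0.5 False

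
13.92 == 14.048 False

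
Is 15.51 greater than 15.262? Yes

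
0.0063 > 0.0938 False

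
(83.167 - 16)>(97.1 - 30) True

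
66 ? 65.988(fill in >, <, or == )>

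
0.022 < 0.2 True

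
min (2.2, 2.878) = 2.2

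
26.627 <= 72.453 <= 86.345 True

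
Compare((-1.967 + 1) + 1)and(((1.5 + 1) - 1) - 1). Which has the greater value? (((1.5 + 1) - 1) - 1)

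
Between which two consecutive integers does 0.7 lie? 0 and 1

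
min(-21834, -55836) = -55836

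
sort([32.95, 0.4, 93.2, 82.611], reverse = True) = [93.2, 82.611, 32.95, 0.4]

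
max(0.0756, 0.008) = 0.0756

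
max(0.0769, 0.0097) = 0.0769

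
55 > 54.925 True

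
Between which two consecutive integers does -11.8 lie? -12 and -11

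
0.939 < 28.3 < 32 True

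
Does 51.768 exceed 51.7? Yes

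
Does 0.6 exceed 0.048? Yes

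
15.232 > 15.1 True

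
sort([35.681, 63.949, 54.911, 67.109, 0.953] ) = [0.953, 35.681, 54.911, 63.949, 67.109]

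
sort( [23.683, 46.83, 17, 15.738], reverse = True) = [46.83, 23.683, 17, 15.738]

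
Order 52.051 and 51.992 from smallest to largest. 51.992, 52.051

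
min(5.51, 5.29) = 5.29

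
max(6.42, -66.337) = 6.42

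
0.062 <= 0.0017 False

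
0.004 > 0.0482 False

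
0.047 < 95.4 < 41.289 False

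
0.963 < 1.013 True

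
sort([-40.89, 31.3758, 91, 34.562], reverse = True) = [91, 34.562, 31.3758, -40.89]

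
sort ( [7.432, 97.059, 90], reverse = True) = [97.059, 90, 7.432]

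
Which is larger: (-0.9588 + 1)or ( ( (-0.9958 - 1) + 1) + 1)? (-0.9588 + 1)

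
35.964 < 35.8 False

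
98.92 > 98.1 True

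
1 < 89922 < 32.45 False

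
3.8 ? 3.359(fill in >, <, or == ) >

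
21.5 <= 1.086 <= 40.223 False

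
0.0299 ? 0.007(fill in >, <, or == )>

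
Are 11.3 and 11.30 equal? Yes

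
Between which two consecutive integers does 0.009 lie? 0 and 1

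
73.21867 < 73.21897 True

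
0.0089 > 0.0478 False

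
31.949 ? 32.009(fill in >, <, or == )<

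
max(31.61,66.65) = 66.65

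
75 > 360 False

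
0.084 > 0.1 False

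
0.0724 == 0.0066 False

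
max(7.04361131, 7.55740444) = 7.55740444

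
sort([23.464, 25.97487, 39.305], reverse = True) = [39.305, 25.97487, 23.464]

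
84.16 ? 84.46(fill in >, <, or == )<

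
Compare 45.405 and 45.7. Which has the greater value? 45.7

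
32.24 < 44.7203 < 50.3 True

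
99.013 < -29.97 False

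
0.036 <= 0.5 True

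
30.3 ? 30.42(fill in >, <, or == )<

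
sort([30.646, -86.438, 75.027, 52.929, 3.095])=[-86.438, 3.095, 30.646, 52.929, 75.027]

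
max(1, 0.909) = 1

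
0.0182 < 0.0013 False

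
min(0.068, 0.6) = 0.068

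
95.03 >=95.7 False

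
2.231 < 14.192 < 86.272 True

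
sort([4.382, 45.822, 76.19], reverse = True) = [76.19, 45.822, 4.382]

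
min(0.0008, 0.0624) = 0.0008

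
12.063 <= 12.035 False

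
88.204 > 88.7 False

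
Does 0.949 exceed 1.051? No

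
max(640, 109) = 640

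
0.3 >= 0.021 True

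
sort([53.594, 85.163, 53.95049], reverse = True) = [85.163, 53.95049, 53.594]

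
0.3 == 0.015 False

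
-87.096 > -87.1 True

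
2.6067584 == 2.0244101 False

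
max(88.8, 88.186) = 88.8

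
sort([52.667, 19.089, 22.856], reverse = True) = [52.667, 22.856, 19.089]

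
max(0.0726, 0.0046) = 0.0726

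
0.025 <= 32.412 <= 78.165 True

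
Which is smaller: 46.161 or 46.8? 46.161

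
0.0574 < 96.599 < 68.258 False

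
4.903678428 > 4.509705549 True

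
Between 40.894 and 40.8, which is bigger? 40.894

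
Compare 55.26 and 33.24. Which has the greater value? 55.26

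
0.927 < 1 True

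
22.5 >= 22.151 True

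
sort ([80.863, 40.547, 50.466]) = [40.547, 50.466, 80.863]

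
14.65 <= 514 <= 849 True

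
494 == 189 False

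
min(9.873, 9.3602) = 9.3602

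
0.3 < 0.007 False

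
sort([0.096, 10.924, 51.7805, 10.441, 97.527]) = [0.096, 10.441, 10.924, 51.7805, 97.527]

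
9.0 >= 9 True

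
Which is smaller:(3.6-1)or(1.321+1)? (1.321+1)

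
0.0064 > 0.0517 False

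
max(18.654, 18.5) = 18.654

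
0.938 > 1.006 False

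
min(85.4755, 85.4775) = 85.4755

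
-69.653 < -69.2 True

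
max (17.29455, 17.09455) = 17.29455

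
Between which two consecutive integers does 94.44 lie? 94 and 95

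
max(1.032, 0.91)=1.032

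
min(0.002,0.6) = 0.002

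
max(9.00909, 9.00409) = 9.00909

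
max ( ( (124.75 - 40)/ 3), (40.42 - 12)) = 28.42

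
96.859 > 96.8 True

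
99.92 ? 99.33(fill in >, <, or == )>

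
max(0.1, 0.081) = 0.1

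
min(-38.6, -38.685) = -38.685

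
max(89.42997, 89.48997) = 89.48997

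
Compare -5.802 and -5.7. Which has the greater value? -5.7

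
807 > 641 True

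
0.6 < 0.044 False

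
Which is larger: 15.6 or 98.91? 98.91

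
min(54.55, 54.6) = 54.55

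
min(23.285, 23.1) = 23.1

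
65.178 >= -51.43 True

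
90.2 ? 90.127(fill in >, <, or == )>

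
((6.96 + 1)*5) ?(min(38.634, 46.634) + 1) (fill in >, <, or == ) >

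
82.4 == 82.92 False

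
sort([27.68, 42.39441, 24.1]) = [24.1, 27.68, 42.39441]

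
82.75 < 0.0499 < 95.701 False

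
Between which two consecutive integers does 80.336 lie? 80 and 81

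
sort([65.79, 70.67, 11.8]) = [11.8, 65.79, 70.67]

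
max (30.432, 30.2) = 30.432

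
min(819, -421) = -421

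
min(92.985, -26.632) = -26.632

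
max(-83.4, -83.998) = -83.4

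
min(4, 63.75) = 4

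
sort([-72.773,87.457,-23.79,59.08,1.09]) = [-72.773,-23.79,1.09,59.08,87.457]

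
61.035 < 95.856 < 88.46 False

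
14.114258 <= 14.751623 True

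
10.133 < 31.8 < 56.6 True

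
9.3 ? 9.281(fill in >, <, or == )>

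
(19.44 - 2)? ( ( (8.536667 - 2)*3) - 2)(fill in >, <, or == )<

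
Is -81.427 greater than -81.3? No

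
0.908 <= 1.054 True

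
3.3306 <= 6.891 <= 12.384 True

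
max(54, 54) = 54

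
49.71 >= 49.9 False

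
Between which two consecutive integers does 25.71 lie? 25 and 26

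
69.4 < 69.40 False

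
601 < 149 False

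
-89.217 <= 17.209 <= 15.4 False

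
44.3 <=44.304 True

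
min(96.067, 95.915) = 95.915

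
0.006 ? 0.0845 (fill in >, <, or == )<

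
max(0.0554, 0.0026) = 0.0554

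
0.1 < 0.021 False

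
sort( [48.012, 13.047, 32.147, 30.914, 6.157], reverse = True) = [48.012, 32.147, 30.914, 13.047, 6.157]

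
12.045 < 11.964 False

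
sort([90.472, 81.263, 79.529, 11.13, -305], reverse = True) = [90.472, 81.263, 79.529, 11.13, -305]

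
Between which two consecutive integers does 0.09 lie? 0 and 1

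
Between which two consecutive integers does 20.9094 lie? 20 and 21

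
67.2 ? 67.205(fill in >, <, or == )<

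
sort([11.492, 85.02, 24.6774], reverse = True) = [85.02, 24.6774, 11.492]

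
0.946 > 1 False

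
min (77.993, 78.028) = 77.993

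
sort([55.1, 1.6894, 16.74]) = [1.6894, 16.74, 55.1]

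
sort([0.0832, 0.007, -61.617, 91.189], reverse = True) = [91.189, 0.0832, 0.007, -61.617]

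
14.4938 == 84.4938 False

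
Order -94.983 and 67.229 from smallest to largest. -94.983, 67.229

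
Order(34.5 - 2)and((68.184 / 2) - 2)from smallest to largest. ((68.184 / 2) - 2), (34.5 - 2)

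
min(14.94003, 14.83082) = 14.83082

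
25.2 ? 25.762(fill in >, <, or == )<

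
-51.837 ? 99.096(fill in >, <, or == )<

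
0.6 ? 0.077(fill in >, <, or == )>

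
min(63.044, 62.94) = 62.94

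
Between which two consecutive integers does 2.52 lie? 2 and 3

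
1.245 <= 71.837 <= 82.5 True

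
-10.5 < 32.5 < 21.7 False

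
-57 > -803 True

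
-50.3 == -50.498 False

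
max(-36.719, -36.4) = -36.4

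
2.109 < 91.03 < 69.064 False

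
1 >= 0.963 True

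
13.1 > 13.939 False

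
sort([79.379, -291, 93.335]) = [-291, 79.379, 93.335]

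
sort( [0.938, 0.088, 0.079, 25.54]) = [0.079, 0.088, 0.938, 25.54]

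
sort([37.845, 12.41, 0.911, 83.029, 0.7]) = [0.7, 0.911, 12.41, 37.845, 83.029]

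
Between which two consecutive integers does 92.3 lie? 92 and 93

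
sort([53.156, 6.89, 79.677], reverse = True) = [79.677, 53.156, 6.89]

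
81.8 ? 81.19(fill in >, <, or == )>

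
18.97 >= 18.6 True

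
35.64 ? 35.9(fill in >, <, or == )<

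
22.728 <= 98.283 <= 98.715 True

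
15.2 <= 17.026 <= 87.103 True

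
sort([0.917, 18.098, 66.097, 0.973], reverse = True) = [66.097, 18.098, 0.973, 0.917]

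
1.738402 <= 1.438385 False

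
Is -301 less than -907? No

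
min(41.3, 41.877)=41.3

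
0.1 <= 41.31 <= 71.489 True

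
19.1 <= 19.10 True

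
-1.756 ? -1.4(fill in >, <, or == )<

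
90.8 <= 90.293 False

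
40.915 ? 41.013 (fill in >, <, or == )<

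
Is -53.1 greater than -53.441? Yes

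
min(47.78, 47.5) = 47.5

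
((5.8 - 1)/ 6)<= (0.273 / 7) False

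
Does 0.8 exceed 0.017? Yes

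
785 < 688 False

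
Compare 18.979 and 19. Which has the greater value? 19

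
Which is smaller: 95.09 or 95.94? 95.09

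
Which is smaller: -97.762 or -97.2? -97.762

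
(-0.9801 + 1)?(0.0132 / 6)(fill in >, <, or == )>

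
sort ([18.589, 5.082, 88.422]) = [5.082, 18.589, 88.422]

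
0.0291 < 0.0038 False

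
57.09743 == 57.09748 False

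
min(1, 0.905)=0.905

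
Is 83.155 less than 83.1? No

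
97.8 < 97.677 False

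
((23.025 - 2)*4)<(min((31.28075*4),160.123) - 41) True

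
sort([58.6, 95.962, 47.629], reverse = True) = [95.962, 58.6, 47.629]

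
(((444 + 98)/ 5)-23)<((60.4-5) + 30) False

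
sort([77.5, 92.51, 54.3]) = [54.3, 77.5, 92.51]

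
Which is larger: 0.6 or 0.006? 0.6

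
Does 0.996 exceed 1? No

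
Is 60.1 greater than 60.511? No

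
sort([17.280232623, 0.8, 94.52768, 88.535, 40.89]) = [0.8, 17.280232623, 40.89, 88.535, 94.52768]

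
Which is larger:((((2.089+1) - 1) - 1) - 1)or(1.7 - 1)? (1.7 - 1)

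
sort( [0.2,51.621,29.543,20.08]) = [0.2,20.08,29.543,51.621]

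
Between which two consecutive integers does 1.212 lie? 1 and 2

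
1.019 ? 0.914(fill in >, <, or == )>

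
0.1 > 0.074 True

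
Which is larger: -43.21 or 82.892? 82.892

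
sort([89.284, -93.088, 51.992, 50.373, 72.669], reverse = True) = [89.284, 72.669, 51.992, 50.373, -93.088]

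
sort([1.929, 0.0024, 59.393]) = [0.0024, 1.929, 59.393]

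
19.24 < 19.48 True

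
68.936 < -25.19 False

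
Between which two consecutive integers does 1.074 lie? 1 and 2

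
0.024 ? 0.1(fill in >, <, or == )<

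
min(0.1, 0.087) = 0.087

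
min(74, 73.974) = 73.974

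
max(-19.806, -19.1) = -19.1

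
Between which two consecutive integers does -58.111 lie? -59 and -58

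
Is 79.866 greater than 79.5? Yes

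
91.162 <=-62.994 False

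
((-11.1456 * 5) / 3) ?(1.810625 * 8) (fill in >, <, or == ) <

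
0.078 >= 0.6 False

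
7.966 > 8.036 False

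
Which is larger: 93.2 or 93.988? 93.988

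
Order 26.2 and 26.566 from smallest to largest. 26.2, 26.566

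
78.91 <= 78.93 True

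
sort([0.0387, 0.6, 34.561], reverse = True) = [34.561, 0.6, 0.0387]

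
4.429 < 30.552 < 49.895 True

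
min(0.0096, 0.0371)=0.0096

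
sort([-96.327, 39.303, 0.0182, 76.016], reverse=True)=[76.016, 39.303, 0.0182, -96.327]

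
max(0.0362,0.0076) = 0.0362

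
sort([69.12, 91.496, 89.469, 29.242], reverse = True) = [91.496, 89.469, 69.12, 29.242]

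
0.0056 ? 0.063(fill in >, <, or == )<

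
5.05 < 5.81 True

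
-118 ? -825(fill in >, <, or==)>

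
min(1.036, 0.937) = 0.937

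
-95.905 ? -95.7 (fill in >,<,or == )<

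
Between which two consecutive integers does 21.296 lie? 21 and 22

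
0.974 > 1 False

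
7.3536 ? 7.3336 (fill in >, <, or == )>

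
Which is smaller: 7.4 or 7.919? 7.4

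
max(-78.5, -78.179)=-78.179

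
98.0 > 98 False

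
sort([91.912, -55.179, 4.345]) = [-55.179, 4.345, 91.912]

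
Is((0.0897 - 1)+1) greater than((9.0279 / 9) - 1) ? Yes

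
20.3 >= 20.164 True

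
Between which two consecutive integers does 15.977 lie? 15 and 16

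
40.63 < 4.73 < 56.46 False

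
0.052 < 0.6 True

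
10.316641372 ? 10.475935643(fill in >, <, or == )<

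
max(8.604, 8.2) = 8.604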